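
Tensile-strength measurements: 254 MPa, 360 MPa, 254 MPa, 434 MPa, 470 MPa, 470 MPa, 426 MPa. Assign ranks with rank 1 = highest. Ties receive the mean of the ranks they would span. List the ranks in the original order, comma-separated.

Sorted (descending): 470, 470, 434, 426, 360, 254, 254
The 2 values of 470 occupy positions 1–2 → average rank (1+2)/2 = 1.5.
The 2 values of 254 occupy positions 6–7 → average rank (6+7)/2 = 6.5.

6.5, 5, 6.5, 3, 1.5, 1.5, 4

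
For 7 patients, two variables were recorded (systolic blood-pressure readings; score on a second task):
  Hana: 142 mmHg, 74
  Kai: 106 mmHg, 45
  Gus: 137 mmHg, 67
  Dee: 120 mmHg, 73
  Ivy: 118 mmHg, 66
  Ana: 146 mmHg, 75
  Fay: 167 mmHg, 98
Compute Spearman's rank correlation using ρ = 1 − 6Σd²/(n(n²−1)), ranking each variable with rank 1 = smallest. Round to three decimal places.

0.964

Ranks of variable 1: 5, 1, 4, 3, 2, 6, 7
Ranks of variable 2: 5, 1, 3, 4, 2, 6, 7
d = r₁ − r₂: 0, 0, 1, -1, 0, 0, 0
d²: 0, 0, 1, 1, 0, 0, 0; Σd² = 2
ρ = 1 − 6·2/(7·48) = 1 − 12/336 = 0.964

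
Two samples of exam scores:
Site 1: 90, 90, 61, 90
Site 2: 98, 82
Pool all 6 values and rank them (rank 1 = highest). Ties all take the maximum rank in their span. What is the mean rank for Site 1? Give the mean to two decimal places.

Sorted (descending): 98, 90, 90, 90, 82, 61
The 3 values of 90 occupy positions 2–4 → each gets rank 4.
Site 1 values → pooled ranks: 90→4, 90→4, 61→6, 90→4
Mean rank = (4 + 4 + 6 + 4) / 4 = 4.50

4.50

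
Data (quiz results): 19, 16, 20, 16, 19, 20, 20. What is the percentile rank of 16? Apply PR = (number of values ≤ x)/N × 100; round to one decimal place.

N = 7.
Strictly below 16: 0. Equal to 16: 2.
PR = 2/7 × 100 = 28.6

28.6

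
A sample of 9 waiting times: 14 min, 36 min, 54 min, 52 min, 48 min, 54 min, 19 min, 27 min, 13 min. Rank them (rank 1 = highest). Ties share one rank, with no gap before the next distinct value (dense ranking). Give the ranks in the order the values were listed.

Sorted (descending): 54, 54, 52, 48, 36, 27, 19, 14, 13
The 2 values of 54 share dense rank 1.
Remaining distinct values take the next consecutive integers.

7, 4, 1, 2, 3, 1, 6, 5, 8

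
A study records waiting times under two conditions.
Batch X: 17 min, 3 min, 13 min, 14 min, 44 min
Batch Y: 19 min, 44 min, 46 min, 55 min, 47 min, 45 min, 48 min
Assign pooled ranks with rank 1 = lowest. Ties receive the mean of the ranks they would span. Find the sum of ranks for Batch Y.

Sorted (ascending): 3, 13, 14, 17, 19, 44, 44, 45, 46, 47, 48, 55
The 2 values of 44 occupy positions 6–7 → average rank (6+7)/2 = 6.5.
Batch Y values → pooled ranks: 19→5, 44→6.5, 46→9, 55→12, 47→10, 45→8, 48→11
Rank sum = 5 + 6.5 + 9 + 12 + 10 + 8 + 11 = 61.5

61.5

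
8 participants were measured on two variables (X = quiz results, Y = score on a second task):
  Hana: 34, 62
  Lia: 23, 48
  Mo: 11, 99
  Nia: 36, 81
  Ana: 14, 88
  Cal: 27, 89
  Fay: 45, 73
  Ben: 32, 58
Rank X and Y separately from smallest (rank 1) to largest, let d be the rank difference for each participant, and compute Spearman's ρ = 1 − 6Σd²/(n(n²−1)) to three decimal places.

-0.381

Ranks of variable 1: 6, 3, 1, 7, 2, 4, 8, 5
Ranks of variable 2: 3, 1, 8, 5, 6, 7, 4, 2
d = r₁ − r₂: 3, 2, -7, 2, -4, -3, 4, 3
d²: 9, 4, 49, 4, 16, 9, 16, 9; Σd² = 116
ρ = 1 − 6·116/(8·63) = 1 − 696/504 = -0.381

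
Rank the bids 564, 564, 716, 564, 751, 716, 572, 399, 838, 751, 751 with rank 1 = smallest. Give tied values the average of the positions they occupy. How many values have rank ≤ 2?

1

Sorted (ascending): 399, 564, 564, 564, 572, 716, 716, 751, 751, 751, 838
The 3 values of 564 occupy positions 2–4 → average rank 3.
The 2 values of 716 occupy positions 6–7 → average rank (6+7)/2 = 6.5.
The 3 values of 751 occupy positions 8–10 → average rank 9.
Ranks ≤ 2: {1} → 1 value.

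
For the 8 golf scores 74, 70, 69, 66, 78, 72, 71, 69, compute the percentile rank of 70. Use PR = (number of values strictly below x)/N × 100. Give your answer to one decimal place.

N = 8.
Strictly below 70: 3. Equal to 70: 1.
PR = 3/8 × 100 = 37.5

37.5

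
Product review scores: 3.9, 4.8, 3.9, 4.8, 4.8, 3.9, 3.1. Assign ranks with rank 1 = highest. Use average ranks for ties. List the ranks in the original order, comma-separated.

5, 2, 5, 2, 2, 5, 7

Sorted (descending): 4.8, 4.8, 4.8, 3.9, 3.9, 3.9, 3.1
The 3 values of 4.8 occupy positions 1–3 → average rank 2.
The 3 values of 3.9 occupy positions 4–6 → average rank 5.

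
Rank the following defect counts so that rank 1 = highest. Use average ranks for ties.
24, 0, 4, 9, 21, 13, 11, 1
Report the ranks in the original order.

1, 8, 6, 5, 2, 3, 4, 7

Sorted (descending): 24, 21, 13, 11, 9, 4, 1, 0
No ties — each value takes its position as its rank.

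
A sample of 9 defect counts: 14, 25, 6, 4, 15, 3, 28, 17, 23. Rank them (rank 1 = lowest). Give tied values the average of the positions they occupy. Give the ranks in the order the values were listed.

Sorted (ascending): 3, 4, 6, 14, 15, 17, 23, 25, 28
No ties — each value takes its position as its rank.

4, 8, 3, 2, 5, 1, 9, 6, 7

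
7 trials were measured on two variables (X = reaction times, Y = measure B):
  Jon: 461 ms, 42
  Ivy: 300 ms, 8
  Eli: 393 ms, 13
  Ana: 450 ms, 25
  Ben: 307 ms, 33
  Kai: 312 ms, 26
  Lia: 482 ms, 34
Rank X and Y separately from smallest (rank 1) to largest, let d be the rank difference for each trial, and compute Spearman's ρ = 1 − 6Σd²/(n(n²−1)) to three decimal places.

0.643

Ranks of variable 1: 6, 1, 4, 5, 2, 3, 7
Ranks of variable 2: 7, 1, 2, 3, 5, 4, 6
d = r₁ − r₂: -1, 0, 2, 2, -3, -1, 1
d²: 1, 0, 4, 4, 9, 1, 1; Σd² = 20
ρ = 1 − 6·20/(7·48) = 1 − 120/336 = 0.643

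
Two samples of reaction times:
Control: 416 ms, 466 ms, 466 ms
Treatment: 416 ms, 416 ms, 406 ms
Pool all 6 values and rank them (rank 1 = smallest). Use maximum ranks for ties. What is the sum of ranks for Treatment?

Sorted (ascending): 406, 416, 416, 416, 466, 466
The 3 values of 416 occupy positions 2–4 → each gets rank 4.
The 2 values of 466 occupy positions 5–6 → each gets rank 6.
Treatment values → pooled ranks: 416→4, 416→4, 406→1
Rank sum = 4 + 4 + 1 = 9

9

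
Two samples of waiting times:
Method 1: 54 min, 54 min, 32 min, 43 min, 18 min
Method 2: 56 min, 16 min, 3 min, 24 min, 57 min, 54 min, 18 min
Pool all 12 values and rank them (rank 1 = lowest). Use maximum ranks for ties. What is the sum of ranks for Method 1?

Sorted (ascending): 3, 16, 18, 18, 24, 32, 43, 54, 54, 54, 56, 57
The 2 values of 18 occupy positions 3–4 → each gets rank 4.
The 3 values of 54 occupy positions 8–10 → each gets rank 10.
Method 1 values → pooled ranks: 54→10, 54→10, 32→6, 43→7, 18→4
Rank sum = 10 + 10 + 6 + 7 + 4 = 37

37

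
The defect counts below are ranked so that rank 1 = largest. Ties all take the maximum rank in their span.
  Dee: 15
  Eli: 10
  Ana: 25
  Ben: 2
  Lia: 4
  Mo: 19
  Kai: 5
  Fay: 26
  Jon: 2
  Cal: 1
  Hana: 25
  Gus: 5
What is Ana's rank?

3

Sorted (descending): 26, 25, 25, 19, 15, 10, 5, 5, 4, 2, 2, 1
The 2 values of 25 occupy positions 2–3 → each gets rank 3.
The 2 values of 5 occupy positions 7–8 → each gets rank 8.
The 2 values of 2 occupy positions 10–11 → each gets rank 11.
Ana has value 25 → rank 3.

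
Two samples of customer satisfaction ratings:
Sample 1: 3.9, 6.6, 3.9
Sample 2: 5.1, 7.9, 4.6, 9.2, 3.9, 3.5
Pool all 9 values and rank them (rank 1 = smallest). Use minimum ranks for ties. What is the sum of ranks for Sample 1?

11

Sorted (ascending): 3.5, 3.9, 3.9, 3.9, 4.6, 5.1, 6.6, 7.9, 9.2
The 3 values of 3.9 occupy positions 2–4 → each gets rank 2.
Sample 1 values → pooled ranks: 3.9→2, 6.6→7, 3.9→2
Rank sum = 2 + 7 + 2 = 11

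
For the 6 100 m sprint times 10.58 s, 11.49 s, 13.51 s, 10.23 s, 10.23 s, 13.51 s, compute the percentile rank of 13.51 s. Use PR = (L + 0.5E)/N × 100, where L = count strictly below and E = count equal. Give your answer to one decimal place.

83.3

N = 6.
Strictly below 13.51: 4. Equal to 13.51: 2.
PR = (4 + 0.5·2)/6 × 100 = 83.3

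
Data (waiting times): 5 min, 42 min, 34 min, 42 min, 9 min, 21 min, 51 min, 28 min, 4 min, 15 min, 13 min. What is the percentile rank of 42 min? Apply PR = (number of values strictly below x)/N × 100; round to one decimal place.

N = 11.
Strictly below 42: 8. Equal to 42: 2.
PR = 8/11 × 100 = 72.7

72.7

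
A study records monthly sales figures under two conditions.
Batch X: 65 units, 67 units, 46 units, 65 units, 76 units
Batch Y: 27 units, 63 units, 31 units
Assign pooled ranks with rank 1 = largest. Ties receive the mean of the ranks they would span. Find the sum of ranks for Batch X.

16

Sorted (descending): 76, 67, 65, 65, 63, 46, 31, 27
The 2 values of 65 occupy positions 3–4 → average rank (3+4)/2 = 3.5.
Batch X values → pooled ranks: 65→3.5, 67→2, 46→6, 65→3.5, 76→1
Rank sum = 3.5 + 2 + 6 + 3.5 + 1 = 16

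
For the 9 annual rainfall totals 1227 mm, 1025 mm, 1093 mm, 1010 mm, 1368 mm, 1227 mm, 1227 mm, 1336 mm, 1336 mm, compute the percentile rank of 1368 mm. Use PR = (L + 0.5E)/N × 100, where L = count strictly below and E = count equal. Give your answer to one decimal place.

N = 9.
Strictly below 1368: 8. Equal to 1368: 1.
PR = (8 + 0.5·1)/9 × 100 = 94.4

94.4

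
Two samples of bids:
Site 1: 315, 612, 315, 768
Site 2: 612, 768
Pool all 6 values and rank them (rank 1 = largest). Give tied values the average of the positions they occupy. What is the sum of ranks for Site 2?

Sorted (descending): 768, 768, 612, 612, 315, 315
The 2 values of 768 occupy positions 1–2 → average rank (1+2)/2 = 1.5.
The 2 values of 612 occupy positions 3–4 → average rank (3+4)/2 = 3.5.
The 2 values of 315 occupy positions 5–6 → average rank (5+6)/2 = 5.5.
Site 2 values → pooled ranks: 612→3.5, 768→1.5
Rank sum = 3.5 + 1.5 = 5

5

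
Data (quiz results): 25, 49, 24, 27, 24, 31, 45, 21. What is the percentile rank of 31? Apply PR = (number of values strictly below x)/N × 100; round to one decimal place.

62.5

N = 8.
Strictly below 31: 5. Equal to 31: 1.
PR = 5/8 × 100 = 62.5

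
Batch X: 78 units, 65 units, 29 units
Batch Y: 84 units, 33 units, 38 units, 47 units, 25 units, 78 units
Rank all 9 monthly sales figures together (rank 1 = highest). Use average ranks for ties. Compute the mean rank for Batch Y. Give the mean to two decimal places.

5.08

Sorted (descending): 84, 78, 78, 65, 47, 38, 33, 29, 25
The 2 values of 78 occupy positions 2–3 → average rank (2+3)/2 = 2.5.
Batch Y values → pooled ranks: 84→1, 33→7, 38→6, 47→5, 25→9, 78→2.5
Mean rank = (1 + 7 + 6 + 5 + 9 + 2.5) / 6 = 5.08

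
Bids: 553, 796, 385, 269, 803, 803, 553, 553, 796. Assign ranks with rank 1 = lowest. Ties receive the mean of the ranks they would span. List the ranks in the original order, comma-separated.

4, 6.5, 2, 1, 8.5, 8.5, 4, 4, 6.5

Sorted (ascending): 269, 385, 553, 553, 553, 796, 796, 803, 803
The 3 values of 553 occupy positions 3–5 → average rank 4.
The 2 values of 796 occupy positions 6–7 → average rank (6+7)/2 = 6.5.
The 2 values of 803 occupy positions 8–9 → average rank (8+9)/2 = 8.5.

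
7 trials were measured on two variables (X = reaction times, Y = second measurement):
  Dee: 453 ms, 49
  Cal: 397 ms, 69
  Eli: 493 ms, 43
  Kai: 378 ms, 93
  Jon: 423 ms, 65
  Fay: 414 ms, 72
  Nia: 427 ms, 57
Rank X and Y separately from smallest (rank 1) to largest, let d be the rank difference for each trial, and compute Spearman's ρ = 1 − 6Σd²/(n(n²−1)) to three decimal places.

Ranks of variable 1: 6, 2, 7, 1, 4, 3, 5
Ranks of variable 2: 2, 5, 1, 7, 4, 6, 3
d = r₁ − r₂: 4, -3, 6, -6, 0, -3, 2
d²: 16, 9, 36, 36, 0, 9, 4; Σd² = 110
ρ = 1 − 6·110/(7·48) = 1 − 660/336 = -0.964

-0.964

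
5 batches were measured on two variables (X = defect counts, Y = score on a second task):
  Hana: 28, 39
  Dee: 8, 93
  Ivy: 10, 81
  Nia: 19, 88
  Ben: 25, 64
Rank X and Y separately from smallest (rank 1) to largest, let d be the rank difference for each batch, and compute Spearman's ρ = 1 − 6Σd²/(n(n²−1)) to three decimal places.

Ranks of variable 1: 5, 1, 2, 3, 4
Ranks of variable 2: 1, 5, 3, 4, 2
d = r₁ − r₂: 4, -4, -1, -1, 2
d²: 16, 16, 1, 1, 4; Σd² = 38
ρ = 1 − 6·38/(5·24) = 1 − 228/120 = -0.900

-0.900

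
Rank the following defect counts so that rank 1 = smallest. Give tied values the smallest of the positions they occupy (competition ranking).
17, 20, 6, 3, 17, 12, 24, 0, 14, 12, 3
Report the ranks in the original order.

8, 10, 4, 2, 8, 5, 11, 1, 7, 5, 2

Sorted (ascending): 0, 3, 3, 6, 12, 12, 14, 17, 17, 20, 24
The 2 values of 3 occupy positions 2–3 → each gets rank 2.
The 2 values of 12 occupy positions 5–6 → each gets rank 5.
The 2 values of 17 occupy positions 8–9 → each gets rank 8.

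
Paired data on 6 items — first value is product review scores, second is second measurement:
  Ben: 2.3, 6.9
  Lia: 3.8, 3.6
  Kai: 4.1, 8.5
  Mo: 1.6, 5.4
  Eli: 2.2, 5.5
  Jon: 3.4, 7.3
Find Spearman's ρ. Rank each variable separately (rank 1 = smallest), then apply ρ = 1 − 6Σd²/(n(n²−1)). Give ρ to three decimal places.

0.429

Ranks of variable 1: 3, 5, 6, 1, 2, 4
Ranks of variable 2: 4, 1, 6, 2, 3, 5
d = r₁ − r₂: -1, 4, 0, -1, -1, -1
d²: 1, 16, 0, 1, 1, 1; Σd² = 20
ρ = 1 − 6·20/(6·35) = 1 − 120/210 = 0.429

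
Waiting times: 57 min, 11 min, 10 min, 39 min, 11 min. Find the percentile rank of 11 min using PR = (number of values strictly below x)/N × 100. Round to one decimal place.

N = 5.
Strictly below 11: 1. Equal to 11: 2.
PR = 1/5 × 100 = 20.0

20.0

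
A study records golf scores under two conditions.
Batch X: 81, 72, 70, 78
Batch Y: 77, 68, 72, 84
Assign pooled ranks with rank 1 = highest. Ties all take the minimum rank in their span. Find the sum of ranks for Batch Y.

Sorted (descending): 84, 81, 78, 77, 72, 72, 70, 68
The 2 values of 72 occupy positions 5–6 → each gets rank 5.
Batch Y values → pooled ranks: 77→4, 68→8, 72→5, 84→1
Rank sum = 4 + 8 + 5 + 1 = 18

18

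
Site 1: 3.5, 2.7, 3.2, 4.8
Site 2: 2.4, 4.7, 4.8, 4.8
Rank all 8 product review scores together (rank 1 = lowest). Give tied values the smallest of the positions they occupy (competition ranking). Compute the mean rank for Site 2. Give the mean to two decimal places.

4.50

Sorted (ascending): 2.4, 2.7, 3.2, 3.5, 4.7, 4.8, 4.8, 4.8
The 3 values of 4.8 occupy positions 6–8 → each gets rank 6.
Site 2 values → pooled ranks: 2.4→1, 4.7→5, 4.8→6, 4.8→6
Mean rank = (1 + 5 + 6 + 6) / 4 = 4.50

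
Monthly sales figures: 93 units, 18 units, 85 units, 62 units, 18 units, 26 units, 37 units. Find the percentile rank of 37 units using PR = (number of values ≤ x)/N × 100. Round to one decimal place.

57.1

N = 7.
Strictly below 37: 3. Equal to 37: 1.
PR = 4/7 × 100 = 57.1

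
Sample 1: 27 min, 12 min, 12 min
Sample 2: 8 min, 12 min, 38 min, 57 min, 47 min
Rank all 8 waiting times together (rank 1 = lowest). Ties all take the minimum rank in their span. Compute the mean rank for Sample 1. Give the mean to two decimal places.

Sorted (ascending): 8, 12, 12, 12, 27, 38, 47, 57
The 3 values of 12 occupy positions 2–4 → each gets rank 2.
Sample 1 values → pooled ranks: 27→5, 12→2, 12→2
Mean rank = (5 + 2 + 2) / 3 = 3.00

3.00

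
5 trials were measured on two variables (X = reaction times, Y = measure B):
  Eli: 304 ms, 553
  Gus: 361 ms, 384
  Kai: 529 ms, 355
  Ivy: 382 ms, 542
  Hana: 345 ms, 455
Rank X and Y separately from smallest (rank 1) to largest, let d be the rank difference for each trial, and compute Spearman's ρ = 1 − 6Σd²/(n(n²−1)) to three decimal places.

-0.700

Ranks of variable 1: 1, 3, 5, 4, 2
Ranks of variable 2: 5, 2, 1, 4, 3
d = r₁ − r₂: -4, 1, 4, 0, -1
d²: 16, 1, 16, 0, 1; Σd² = 34
ρ = 1 − 6·34/(5·24) = 1 − 204/120 = -0.700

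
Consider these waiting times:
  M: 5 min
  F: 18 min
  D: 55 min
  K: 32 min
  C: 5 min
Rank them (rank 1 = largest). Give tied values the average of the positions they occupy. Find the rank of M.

4.5

Sorted (descending): 55, 32, 18, 5, 5
The 2 values of 5 occupy positions 4–5 → average rank (4+5)/2 = 4.5.
M has value 5 min → rank 4.5.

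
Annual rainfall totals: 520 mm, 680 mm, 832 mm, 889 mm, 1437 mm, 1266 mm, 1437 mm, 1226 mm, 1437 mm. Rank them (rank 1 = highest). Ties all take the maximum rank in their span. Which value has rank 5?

1226

Sorted (descending): 1437, 1437, 1437, 1266, 1226, 889, 832, 680, 520
The 3 values of 1437 occupy positions 1–3 → each gets rank 3.
Rank 5 → value 1226.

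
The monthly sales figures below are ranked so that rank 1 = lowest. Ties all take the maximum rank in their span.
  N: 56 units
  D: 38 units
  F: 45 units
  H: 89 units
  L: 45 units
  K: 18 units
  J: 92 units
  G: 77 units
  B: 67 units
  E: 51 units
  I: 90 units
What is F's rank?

Sorted (ascending): 18, 38, 45, 45, 51, 56, 67, 77, 89, 90, 92
The 2 values of 45 occupy positions 3–4 → each gets rank 4.
F has value 45 units → rank 4.

4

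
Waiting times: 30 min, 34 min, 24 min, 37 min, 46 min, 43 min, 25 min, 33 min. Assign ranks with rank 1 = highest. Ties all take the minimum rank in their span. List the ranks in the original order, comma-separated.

Sorted (descending): 46, 43, 37, 34, 33, 30, 25, 24
No ties — each value takes its position as its rank.

6, 4, 8, 3, 1, 2, 7, 5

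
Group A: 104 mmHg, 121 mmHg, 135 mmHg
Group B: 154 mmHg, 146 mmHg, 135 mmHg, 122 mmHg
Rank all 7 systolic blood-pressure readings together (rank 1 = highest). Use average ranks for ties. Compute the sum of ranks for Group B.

11.5

Sorted (descending): 154, 146, 135, 135, 122, 121, 104
The 2 values of 135 occupy positions 3–4 → average rank (3+4)/2 = 3.5.
Group B values → pooled ranks: 154→1, 146→2, 135→3.5, 122→5
Rank sum = 1 + 2 + 3.5 + 5 = 11.5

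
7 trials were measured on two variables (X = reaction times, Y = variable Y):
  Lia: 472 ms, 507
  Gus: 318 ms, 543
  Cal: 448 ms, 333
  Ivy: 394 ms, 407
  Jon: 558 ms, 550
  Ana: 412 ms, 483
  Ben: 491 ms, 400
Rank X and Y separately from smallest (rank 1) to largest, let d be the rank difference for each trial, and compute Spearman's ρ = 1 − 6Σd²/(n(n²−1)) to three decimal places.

Ranks of variable 1: 5, 1, 4, 2, 7, 3, 6
Ranks of variable 2: 5, 6, 1, 3, 7, 4, 2
d = r₁ − r₂: 0, -5, 3, -1, 0, -1, 4
d²: 0, 25, 9, 1, 0, 1, 16; Σd² = 52
ρ = 1 − 6·52/(7·48) = 1 − 312/336 = 0.071

0.071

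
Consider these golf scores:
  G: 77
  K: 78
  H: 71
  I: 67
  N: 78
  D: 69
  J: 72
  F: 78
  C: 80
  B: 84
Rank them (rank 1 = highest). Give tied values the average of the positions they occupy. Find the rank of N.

Sorted (descending): 84, 80, 78, 78, 78, 77, 72, 71, 69, 67
The 3 values of 78 occupy positions 3–5 → average rank 4.
N has value 78 → rank 4.

4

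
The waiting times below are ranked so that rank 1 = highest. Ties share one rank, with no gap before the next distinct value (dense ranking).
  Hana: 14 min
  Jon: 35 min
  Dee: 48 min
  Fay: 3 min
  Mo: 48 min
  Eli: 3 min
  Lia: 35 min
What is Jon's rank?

2

Sorted (descending): 48, 48, 35, 35, 14, 3, 3
The 2 values of 48 share dense rank 1.
The 2 values of 35 share dense rank 2.
The 2 values of 3 share dense rank 4.
Remaining distinct values take the next consecutive integers.
Jon has value 35 min → rank 2.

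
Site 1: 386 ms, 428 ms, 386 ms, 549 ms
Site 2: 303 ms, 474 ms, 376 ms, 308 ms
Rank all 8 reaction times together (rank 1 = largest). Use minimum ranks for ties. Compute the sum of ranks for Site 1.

12

Sorted (descending): 549, 474, 428, 386, 386, 376, 308, 303
The 2 values of 386 occupy positions 4–5 → each gets rank 4.
Site 1 values → pooled ranks: 386→4, 428→3, 386→4, 549→1
Rank sum = 4 + 3 + 4 + 1 = 12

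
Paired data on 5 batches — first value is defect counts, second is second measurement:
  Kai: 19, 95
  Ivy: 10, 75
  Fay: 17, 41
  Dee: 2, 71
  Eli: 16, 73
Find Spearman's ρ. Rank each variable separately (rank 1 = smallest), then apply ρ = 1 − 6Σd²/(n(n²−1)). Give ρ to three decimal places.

Ranks of variable 1: 5, 2, 4, 1, 3
Ranks of variable 2: 5, 4, 1, 2, 3
d = r₁ − r₂: 0, -2, 3, -1, 0
d²: 0, 4, 9, 1, 0; Σd² = 14
ρ = 1 − 6·14/(5·24) = 1 − 84/120 = 0.300

0.300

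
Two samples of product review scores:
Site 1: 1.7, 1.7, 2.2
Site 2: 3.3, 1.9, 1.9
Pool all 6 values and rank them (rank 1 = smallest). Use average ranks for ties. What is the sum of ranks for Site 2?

Sorted (ascending): 1.7, 1.7, 1.9, 1.9, 2.2, 3.3
The 2 values of 1.7 occupy positions 1–2 → average rank (1+2)/2 = 1.5.
The 2 values of 1.9 occupy positions 3–4 → average rank (3+4)/2 = 3.5.
Site 2 values → pooled ranks: 3.3→6, 1.9→3.5, 1.9→3.5
Rank sum = 6 + 3.5 + 3.5 = 13

13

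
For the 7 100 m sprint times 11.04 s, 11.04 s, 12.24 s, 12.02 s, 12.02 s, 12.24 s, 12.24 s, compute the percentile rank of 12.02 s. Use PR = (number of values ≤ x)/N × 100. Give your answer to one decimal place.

N = 7.
Strictly below 12.02: 2. Equal to 12.02: 2.
PR = 4/7 × 100 = 57.1

57.1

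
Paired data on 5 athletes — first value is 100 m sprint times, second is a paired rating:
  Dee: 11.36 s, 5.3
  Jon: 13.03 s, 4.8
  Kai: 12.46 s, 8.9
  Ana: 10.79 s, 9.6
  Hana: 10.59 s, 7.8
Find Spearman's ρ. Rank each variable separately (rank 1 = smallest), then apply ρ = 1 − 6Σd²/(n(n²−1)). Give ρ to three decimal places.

-0.500

Ranks of variable 1: 3, 5, 4, 2, 1
Ranks of variable 2: 2, 1, 4, 5, 3
d = r₁ − r₂: 1, 4, 0, -3, -2
d²: 1, 16, 0, 9, 4; Σd² = 30
ρ = 1 − 6·30/(5·24) = 1 − 180/120 = -0.500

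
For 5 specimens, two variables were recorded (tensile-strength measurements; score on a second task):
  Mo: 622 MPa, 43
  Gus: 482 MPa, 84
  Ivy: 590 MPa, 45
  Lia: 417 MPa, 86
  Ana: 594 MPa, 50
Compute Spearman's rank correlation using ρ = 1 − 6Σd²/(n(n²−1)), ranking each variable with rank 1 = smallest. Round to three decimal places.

Ranks of variable 1: 5, 2, 3, 1, 4
Ranks of variable 2: 1, 4, 2, 5, 3
d = r₁ − r₂: 4, -2, 1, -4, 1
d²: 16, 4, 1, 16, 1; Σd² = 38
ρ = 1 − 6·38/(5·24) = 1 − 228/120 = -0.900

-0.900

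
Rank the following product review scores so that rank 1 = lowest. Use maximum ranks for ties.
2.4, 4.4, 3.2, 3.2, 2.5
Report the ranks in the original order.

Sorted (ascending): 2.4, 2.5, 3.2, 3.2, 4.4
The 2 values of 3.2 occupy positions 3–4 → each gets rank 4.

1, 5, 4, 4, 2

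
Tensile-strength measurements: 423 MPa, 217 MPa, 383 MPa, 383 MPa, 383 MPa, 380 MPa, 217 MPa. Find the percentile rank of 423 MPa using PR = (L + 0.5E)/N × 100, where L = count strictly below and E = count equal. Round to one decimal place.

N = 7.
Strictly below 423: 6. Equal to 423: 1.
PR = (6 + 0.5·1)/7 × 100 = 92.9

92.9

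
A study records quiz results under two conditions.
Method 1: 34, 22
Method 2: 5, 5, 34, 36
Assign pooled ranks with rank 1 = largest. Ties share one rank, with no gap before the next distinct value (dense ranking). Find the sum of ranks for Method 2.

Sorted (descending): 36, 34, 34, 22, 5, 5
The 2 values of 34 share dense rank 2.
The 2 values of 5 share dense rank 4.
Remaining distinct values take the next consecutive integers.
Method 2 values → pooled ranks: 5→4, 5→4, 34→2, 36→1
Rank sum = 4 + 4 + 2 + 1 = 11

11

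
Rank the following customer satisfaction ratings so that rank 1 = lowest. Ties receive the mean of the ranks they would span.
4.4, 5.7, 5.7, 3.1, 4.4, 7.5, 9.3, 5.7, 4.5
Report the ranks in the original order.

Sorted (ascending): 3.1, 4.4, 4.4, 4.5, 5.7, 5.7, 5.7, 7.5, 9.3
The 2 values of 4.4 occupy positions 2–3 → average rank (2+3)/2 = 2.5.
The 3 values of 5.7 occupy positions 5–7 → average rank 6.

2.5, 6, 6, 1, 2.5, 8, 9, 6, 4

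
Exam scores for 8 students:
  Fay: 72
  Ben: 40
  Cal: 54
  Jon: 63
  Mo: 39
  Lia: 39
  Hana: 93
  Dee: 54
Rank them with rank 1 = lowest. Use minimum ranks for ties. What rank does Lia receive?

1

Sorted (ascending): 39, 39, 40, 54, 54, 63, 72, 93
The 2 values of 39 occupy positions 1–2 → each gets rank 1.
The 2 values of 54 occupy positions 4–5 → each gets rank 4.
Lia has value 39 → rank 1.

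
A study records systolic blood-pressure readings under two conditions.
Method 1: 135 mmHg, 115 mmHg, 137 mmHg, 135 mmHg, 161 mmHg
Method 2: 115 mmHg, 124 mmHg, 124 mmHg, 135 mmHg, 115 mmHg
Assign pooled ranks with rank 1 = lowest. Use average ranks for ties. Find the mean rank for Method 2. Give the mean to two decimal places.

Sorted (ascending): 115, 115, 115, 124, 124, 135, 135, 135, 137, 161
The 3 values of 115 occupy positions 1–3 → average rank 2.
The 2 values of 124 occupy positions 4–5 → average rank (4+5)/2 = 4.5.
The 3 values of 135 occupy positions 6–8 → average rank 7.
Method 2 values → pooled ranks: 115→2, 124→4.5, 124→4.5, 135→7, 115→2
Mean rank = (2 + 4.5 + 4.5 + 7 + 2) / 5 = 4.00

4.00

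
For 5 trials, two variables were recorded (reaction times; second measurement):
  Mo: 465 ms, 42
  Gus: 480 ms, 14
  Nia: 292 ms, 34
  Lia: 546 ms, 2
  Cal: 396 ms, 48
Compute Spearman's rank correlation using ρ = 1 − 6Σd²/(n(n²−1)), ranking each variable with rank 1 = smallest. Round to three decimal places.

Ranks of variable 1: 3, 4, 1, 5, 2
Ranks of variable 2: 4, 2, 3, 1, 5
d = r₁ − r₂: -1, 2, -2, 4, -3
d²: 1, 4, 4, 16, 9; Σd² = 34
ρ = 1 − 6·34/(5·24) = 1 − 204/120 = -0.700

-0.700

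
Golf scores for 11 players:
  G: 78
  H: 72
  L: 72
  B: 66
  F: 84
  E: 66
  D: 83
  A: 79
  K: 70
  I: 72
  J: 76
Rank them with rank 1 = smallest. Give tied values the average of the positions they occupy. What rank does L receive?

5

Sorted (ascending): 66, 66, 70, 72, 72, 72, 76, 78, 79, 83, 84
The 2 values of 66 occupy positions 1–2 → average rank (1+2)/2 = 1.5.
The 3 values of 72 occupy positions 4–6 → average rank 5.
L has value 72 → rank 5.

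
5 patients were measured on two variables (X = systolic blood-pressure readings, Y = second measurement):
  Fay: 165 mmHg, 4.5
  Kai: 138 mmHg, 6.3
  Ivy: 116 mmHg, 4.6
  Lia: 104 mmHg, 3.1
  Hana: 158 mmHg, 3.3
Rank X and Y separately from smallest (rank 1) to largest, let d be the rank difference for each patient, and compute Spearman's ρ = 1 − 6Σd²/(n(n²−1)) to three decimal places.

0.200

Ranks of variable 1: 5, 3, 2, 1, 4
Ranks of variable 2: 3, 5, 4, 1, 2
d = r₁ − r₂: 2, -2, -2, 0, 2
d²: 4, 4, 4, 0, 4; Σd² = 16
ρ = 1 − 6·16/(5·24) = 1 − 96/120 = 0.200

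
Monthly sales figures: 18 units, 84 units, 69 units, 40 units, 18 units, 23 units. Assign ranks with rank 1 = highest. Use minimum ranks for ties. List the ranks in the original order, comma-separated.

Sorted (descending): 84, 69, 40, 23, 18, 18
The 2 values of 18 occupy positions 5–6 → each gets rank 5.

5, 1, 2, 3, 5, 4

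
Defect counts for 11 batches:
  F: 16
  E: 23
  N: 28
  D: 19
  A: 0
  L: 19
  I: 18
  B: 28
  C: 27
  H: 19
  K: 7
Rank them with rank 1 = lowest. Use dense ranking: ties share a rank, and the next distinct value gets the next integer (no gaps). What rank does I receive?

4

Sorted (ascending): 0, 7, 16, 18, 19, 19, 19, 23, 27, 28, 28
The 3 values of 19 share dense rank 5.
The 2 values of 28 share dense rank 8.
Remaining distinct values take the next consecutive integers.
I has value 18 → rank 4.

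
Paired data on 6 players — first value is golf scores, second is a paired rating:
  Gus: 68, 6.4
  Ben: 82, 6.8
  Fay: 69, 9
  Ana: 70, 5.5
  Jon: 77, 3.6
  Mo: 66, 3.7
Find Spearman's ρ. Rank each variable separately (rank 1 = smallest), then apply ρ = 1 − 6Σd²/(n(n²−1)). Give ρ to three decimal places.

Ranks of variable 1: 2, 6, 3, 4, 5, 1
Ranks of variable 2: 4, 5, 6, 3, 1, 2
d = r₁ − r₂: -2, 1, -3, 1, 4, -1
d²: 4, 1, 9, 1, 16, 1; Σd² = 32
ρ = 1 − 6·32/(6·35) = 1 − 192/210 = 0.086

0.086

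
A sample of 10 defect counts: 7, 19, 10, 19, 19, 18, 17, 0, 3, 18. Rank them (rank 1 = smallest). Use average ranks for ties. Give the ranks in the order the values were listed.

3, 9, 4, 9, 9, 6.5, 5, 1, 2, 6.5

Sorted (ascending): 0, 3, 7, 10, 17, 18, 18, 19, 19, 19
The 2 values of 18 occupy positions 6–7 → average rank (6+7)/2 = 6.5.
The 3 values of 19 occupy positions 8–10 → average rank 9.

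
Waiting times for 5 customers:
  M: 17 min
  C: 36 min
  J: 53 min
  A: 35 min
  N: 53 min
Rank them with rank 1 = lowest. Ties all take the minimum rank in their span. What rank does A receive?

2

Sorted (ascending): 17, 35, 36, 53, 53
The 2 values of 53 occupy positions 4–5 → each gets rank 4.
A has value 35 min → rank 2.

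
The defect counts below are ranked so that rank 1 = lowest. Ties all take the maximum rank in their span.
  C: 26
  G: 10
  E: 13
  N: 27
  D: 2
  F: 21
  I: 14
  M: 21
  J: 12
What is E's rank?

Sorted (ascending): 2, 10, 12, 13, 14, 21, 21, 26, 27
The 2 values of 21 occupy positions 6–7 → each gets rank 7.
E has value 13 → rank 4.

4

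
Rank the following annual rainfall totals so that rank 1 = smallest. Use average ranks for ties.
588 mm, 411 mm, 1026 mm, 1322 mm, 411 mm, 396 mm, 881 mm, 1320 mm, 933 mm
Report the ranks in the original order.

Sorted (ascending): 396, 411, 411, 588, 881, 933, 1026, 1320, 1322
The 2 values of 411 occupy positions 2–3 → average rank (2+3)/2 = 2.5.

4, 2.5, 7, 9, 2.5, 1, 5, 8, 6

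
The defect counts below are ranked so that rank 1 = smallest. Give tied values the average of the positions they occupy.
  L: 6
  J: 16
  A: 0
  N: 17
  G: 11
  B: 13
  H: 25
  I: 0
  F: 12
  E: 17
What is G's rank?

4

Sorted (ascending): 0, 0, 6, 11, 12, 13, 16, 17, 17, 25
The 2 values of 0 occupy positions 1–2 → average rank (1+2)/2 = 1.5.
The 2 values of 17 occupy positions 8–9 → average rank (8+9)/2 = 8.5.
G has value 11 → rank 4.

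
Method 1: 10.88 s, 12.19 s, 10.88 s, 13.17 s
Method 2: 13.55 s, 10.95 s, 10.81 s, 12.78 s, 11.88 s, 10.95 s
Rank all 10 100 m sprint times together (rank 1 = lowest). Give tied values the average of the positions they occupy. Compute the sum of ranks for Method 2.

34

Sorted (ascending): 10.81, 10.88, 10.88, 10.95, 10.95, 11.88, 12.19, 12.78, 13.17, 13.55
The 2 values of 10.88 occupy positions 2–3 → average rank (2+3)/2 = 2.5.
The 2 values of 10.95 occupy positions 4–5 → average rank (4+5)/2 = 4.5.
Method 2 values → pooled ranks: 13.55→10, 10.95→4.5, 10.81→1, 12.78→8, 11.88→6, 10.95→4.5
Rank sum = 10 + 4.5 + 1 + 8 + 6 + 4.5 = 34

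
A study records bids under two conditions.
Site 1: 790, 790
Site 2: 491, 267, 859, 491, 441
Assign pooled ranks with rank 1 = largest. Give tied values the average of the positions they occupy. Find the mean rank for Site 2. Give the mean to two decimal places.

4.60

Sorted (descending): 859, 790, 790, 491, 491, 441, 267
The 2 values of 790 occupy positions 2–3 → average rank (2+3)/2 = 2.5.
The 2 values of 491 occupy positions 4–5 → average rank (4+5)/2 = 4.5.
Site 2 values → pooled ranks: 491→4.5, 267→7, 859→1, 491→4.5, 441→6
Mean rank = (4.5 + 7 + 1 + 4.5 + 6) / 5 = 4.60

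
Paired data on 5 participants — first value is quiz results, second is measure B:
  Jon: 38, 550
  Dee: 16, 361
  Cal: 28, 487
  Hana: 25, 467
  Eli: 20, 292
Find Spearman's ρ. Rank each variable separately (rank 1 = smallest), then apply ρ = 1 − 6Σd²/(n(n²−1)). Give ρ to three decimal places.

0.900

Ranks of variable 1: 5, 1, 4, 3, 2
Ranks of variable 2: 5, 2, 4, 3, 1
d = r₁ − r₂: 0, -1, 0, 0, 1
d²: 0, 1, 0, 0, 1; Σd² = 2
ρ = 1 − 6·2/(5·24) = 1 − 12/120 = 0.900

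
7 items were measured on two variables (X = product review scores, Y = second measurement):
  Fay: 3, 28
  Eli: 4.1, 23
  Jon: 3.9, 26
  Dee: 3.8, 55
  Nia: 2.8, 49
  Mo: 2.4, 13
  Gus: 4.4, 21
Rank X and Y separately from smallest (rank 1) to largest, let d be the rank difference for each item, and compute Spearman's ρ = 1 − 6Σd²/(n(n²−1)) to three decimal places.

Ranks of variable 1: 3, 6, 5, 4, 2, 1, 7
Ranks of variable 2: 5, 3, 4, 7, 6, 1, 2
d = r₁ − r₂: -2, 3, 1, -3, -4, 0, 5
d²: 4, 9, 1, 9, 16, 0, 25; Σd² = 64
ρ = 1 − 6·64/(7·48) = 1 − 384/336 = -0.143

-0.143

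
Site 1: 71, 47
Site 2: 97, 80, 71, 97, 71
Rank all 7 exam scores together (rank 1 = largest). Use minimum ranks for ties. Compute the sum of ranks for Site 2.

13

Sorted (descending): 97, 97, 80, 71, 71, 71, 47
The 2 values of 97 occupy positions 1–2 → each gets rank 1.
The 3 values of 71 occupy positions 4–6 → each gets rank 4.
Site 2 values → pooled ranks: 97→1, 80→3, 71→4, 97→1, 71→4
Rank sum = 1 + 3 + 4 + 1 + 4 = 13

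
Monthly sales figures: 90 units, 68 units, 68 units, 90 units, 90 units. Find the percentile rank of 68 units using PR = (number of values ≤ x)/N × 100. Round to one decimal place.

40.0

N = 5.
Strictly below 68: 0. Equal to 68: 2.
PR = 2/5 × 100 = 40.0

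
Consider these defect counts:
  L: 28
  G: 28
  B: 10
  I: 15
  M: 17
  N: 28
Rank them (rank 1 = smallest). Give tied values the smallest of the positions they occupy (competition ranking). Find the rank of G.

Sorted (ascending): 10, 15, 17, 28, 28, 28
The 3 values of 28 occupy positions 4–6 → each gets rank 4.
G has value 28 → rank 4.

4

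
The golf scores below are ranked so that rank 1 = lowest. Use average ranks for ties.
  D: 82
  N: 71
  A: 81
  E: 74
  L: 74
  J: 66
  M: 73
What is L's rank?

4.5

Sorted (ascending): 66, 71, 73, 74, 74, 81, 82
The 2 values of 74 occupy positions 4–5 → average rank (4+5)/2 = 4.5.
L has value 74 → rank 4.5.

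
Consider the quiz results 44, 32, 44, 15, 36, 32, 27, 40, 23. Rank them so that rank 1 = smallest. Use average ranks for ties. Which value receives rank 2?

23

Sorted (ascending): 15, 23, 27, 32, 32, 36, 40, 44, 44
The 2 values of 32 occupy positions 4–5 → average rank (4+5)/2 = 4.5.
The 2 values of 44 occupy positions 8–9 → average rank (8+9)/2 = 8.5.
Rank 2 → value 23.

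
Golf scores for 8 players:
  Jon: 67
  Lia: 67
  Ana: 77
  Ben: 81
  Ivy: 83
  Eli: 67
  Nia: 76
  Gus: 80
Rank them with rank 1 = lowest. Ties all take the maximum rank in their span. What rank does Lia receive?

Sorted (ascending): 67, 67, 67, 76, 77, 80, 81, 83
The 3 values of 67 occupy positions 1–3 → each gets rank 3.
Lia has value 67 → rank 3.

3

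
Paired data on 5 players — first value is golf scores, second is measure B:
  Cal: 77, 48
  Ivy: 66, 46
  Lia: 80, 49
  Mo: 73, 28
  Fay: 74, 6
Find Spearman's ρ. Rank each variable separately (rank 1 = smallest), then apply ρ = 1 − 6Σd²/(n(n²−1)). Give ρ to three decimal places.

0.600

Ranks of variable 1: 4, 1, 5, 2, 3
Ranks of variable 2: 4, 3, 5, 2, 1
d = r₁ − r₂: 0, -2, 0, 0, 2
d²: 0, 4, 0, 0, 4; Σd² = 8
ρ = 1 − 6·8/(5·24) = 1 − 48/120 = 0.600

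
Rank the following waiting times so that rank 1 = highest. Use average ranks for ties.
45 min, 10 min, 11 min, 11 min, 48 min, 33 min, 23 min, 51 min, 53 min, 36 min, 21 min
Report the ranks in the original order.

4, 11, 9.5, 9.5, 3, 6, 7, 2, 1, 5, 8

Sorted (descending): 53, 51, 48, 45, 36, 33, 23, 21, 11, 11, 10
The 2 values of 11 occupy positions 9–10 → average rank (9+10)/2 = 9.5.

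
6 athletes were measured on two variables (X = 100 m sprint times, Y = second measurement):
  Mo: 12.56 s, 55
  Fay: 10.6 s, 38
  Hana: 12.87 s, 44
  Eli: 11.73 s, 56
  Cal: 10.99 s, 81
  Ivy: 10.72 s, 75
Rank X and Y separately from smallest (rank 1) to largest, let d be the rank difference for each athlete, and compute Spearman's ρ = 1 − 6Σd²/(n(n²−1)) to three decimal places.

Ranks of variable 1: 5, 1, 6, 4, 3, 2
Ranks of variable 2: 3, 1, 2, 4, 6, 5
d = r₁ − r₂: 2, 0, 4, 0, -3, -3
d²: 4, 0, 16, 0, 9, 9; Σd² = 38
ρ = 1 − 6·38/(6·35) = 1 − 228/210 = -0.086

-0.086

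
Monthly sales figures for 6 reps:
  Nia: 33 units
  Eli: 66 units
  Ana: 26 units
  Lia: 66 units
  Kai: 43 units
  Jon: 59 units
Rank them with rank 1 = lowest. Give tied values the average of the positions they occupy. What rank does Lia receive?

Sorted (ascending): 26, 33, 43, 59, 66, 66
The 2 values of 66 occupy positions 5–6 → average rank (5+6)/2 = 5.5.
Lia has value 66 units → rank 5.5.

5.5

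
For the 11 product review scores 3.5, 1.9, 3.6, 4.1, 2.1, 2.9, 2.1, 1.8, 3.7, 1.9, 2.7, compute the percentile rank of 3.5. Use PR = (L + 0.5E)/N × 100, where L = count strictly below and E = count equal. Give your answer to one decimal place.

68.2

N = 11.
Strictly below 3.5: 7. Equal to 3.5: 1.
PR = (7 + 0.5·1)/11 × 100 = 68.2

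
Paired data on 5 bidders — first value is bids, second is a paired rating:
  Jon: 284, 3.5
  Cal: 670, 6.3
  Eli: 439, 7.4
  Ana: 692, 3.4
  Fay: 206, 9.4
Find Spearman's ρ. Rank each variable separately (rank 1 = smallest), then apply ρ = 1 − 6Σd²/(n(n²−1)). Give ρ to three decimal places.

Ranks of variable 1: 2, 4, 3, 5, 1
Ranks of variable 2: 2, 3, 4, 1, 5
d = r₁ − r₂: 0, 1, -1, 4, -4
d²: 0, 1, 1, 16, 16; Σd² = 34
ρ = 1 − 6·34/(5·24) = 1 − 204/120 = -0.700

-0.700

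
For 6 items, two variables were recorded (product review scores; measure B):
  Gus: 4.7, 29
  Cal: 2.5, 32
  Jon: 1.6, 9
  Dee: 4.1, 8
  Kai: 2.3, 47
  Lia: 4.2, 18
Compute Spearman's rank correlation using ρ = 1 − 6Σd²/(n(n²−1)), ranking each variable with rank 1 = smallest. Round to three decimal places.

-0.086

Ranks of variable 1: 6, 3, 1, 4, 2, 5
Ranks of variable 2: 4, 5, 2, 1, 6, 3
d = r₁ − r₂: 2, -2, -1, 3, -4, 2
d²: 4, 4, 1, 9, 16, 4; Σd² = 38
ρ = 1 − 6·38/(6·35) = 1 − 228/210 = -0.086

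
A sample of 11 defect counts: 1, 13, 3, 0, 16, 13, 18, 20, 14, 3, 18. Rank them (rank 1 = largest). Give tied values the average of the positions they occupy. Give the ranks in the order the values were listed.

Sorted (descending): 20, 18, 18, 16, 14, 13, 13, 3, 3, 1, 0
The 2 values of 18 occupy positions 2–3 → average rank (2+3)/2 = 2.5.
The 2 values of 13 occupy positions 6–7 → average rank (6+7)/2 = 6.5.
The 2 values of 3 occupy positions 8–9 → average rank (8+9)/2 = 8.5.

10, 6.5, 8.5, 11, 4, 6.5, 2.5, 1, 5, 8.5, 2.5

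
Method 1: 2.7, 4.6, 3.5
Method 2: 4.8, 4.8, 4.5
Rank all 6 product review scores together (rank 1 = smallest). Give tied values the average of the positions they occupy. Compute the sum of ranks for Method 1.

Sorted (ascending): 2.7, 3.5, 4.5, 4.6, 4.8, 4.8
The 2 values of 4.8 occupy positions 5–6 → average rank (5+6)/2 = 5.5.
Method 1 values → pooled ranks: 2.7→1, 4.6→4, 3.5→2
Rank sum = 1 + 4 + 2 = 7

7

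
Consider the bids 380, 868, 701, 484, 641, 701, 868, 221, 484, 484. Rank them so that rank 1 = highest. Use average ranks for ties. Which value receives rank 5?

Sorted (descending): 868, 868, 701, 701, 641, 484, 484, 484, 380, 221
The 2 values of 868 occupy positions 1–2 → average rank (1+2)/2 = 1.5.
The 2 values of 701 occupy positions 3–4 → average rank (3+4)/2 = 3.5.
The 3 values of 484 occupy positions 6–8 → average rank 7.
Rank 5 → value 641.

641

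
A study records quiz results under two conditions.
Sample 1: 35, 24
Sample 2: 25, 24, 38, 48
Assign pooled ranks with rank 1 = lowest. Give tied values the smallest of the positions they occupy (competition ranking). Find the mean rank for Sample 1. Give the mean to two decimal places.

Sorted (ascending): 24, 24, 25, 35, 38, 48
The 2 values of 24 occupy positions 1–2 → each gets rank 1.
Sample 1 values → pooled ranks: 35→4, 24→1
Mean rank = (4 + 1) / 2 = 2.50

2.50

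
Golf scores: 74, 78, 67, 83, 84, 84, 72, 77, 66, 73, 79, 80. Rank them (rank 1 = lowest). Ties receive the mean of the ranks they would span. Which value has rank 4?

Sorted (ascending): 66, 67, 72, 73, 74, 77, 78, 79, 80, 83, 84, 84
The 2 values of 84 occupy positions 11–12 → average rank (11+12)/2 = 11.5.
Rank 4 → value 73.

73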